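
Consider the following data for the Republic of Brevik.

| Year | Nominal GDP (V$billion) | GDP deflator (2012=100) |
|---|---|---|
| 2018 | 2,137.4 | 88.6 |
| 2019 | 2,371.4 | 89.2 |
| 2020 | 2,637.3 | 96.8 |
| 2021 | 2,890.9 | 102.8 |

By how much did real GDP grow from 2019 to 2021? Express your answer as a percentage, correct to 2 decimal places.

5.78%

Real GDP 2019 = 2371.4/0.892 = 2658.52.
Real GDP 2021 = 2890.9/1.028 = 2812.16.
Change = 2812.16/2658.52 − 1 = 0.0578.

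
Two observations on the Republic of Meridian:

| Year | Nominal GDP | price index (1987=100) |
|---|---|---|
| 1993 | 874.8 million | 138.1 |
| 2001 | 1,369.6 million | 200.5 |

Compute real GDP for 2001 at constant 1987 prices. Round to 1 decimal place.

Real GDP = Nominal / (price index/100) = 1369.6 / 2.005 = 683.09.

683.1 million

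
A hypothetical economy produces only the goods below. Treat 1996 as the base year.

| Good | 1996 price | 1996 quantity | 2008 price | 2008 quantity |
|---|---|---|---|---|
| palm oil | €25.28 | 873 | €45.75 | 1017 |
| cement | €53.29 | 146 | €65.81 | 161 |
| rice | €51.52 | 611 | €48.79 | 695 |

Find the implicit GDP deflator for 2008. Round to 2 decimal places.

Nominal GDP 2008 = 45.75·1017 + 65.81·161 + 48.79·695 = 91032.21.
Real GDP 2008 (at 1996 prices) = 25.28·1017 + 53.29·161 + 51.52·695 = 70095.85.
Deflator = Nominal/Real × 100 = 91032.21/70095.85 × 100 = 129.868.

129.87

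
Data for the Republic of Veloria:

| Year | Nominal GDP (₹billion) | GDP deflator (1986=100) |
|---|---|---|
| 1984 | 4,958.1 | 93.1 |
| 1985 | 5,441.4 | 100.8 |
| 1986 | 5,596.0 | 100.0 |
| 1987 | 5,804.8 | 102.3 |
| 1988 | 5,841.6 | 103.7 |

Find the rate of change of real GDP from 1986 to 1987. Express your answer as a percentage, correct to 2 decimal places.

Real GDP 1986 = 5596.0/1.000 = 5596.00.
Real GDP 1987 = 5804.8/1.023 = 5674.29.
Change = 5674.29/5596.00 − 1 = 0.0140.

1.40%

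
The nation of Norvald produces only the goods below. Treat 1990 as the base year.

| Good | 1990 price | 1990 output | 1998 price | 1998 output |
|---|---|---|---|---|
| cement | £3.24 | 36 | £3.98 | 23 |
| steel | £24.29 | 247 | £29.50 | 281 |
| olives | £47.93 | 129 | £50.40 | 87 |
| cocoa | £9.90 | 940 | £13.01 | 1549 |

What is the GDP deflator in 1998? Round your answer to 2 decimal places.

124.67

Nominal GDP 1998 = 3.98·23 + 29.50·281 + 50.40·87 + 13.01·1549 = 32918.33.
Real GDP 1998 (at 1990 prices) = 3.24·23 + 24.29·281 + 47.93·87 + 9.90·1549 = 26405.02.
Deflator = Nominal/Real × 100 = 32918.33/26405.02 × 100 = 124.667.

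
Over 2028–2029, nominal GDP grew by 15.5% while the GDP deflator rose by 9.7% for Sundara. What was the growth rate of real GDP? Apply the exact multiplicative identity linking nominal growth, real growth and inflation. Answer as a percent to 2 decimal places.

5.29%

(1 + g_nom) = (1 + g_real)(1 + π), so g_real = 1.1550 / 1.0970 − 1 = 0.05287.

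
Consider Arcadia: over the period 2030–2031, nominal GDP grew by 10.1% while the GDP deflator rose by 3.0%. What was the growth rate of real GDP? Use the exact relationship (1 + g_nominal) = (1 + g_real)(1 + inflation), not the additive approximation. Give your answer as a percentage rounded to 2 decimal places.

(1 + g_nom) = (1 + g_real)(1 + π), so g_real = 1.1010 / 1.0300 − 1 = 0.06893.

6.89%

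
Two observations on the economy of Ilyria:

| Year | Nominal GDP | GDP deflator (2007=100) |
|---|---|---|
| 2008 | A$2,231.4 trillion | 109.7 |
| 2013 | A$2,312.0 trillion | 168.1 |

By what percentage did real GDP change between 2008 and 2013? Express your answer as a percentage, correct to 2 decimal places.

Deflate each year: 2008 → 2231.4/1.097 = 2034.09; 2013 → 2312.0/1.681 = 1375.37.
So real GDP changed by 1375.37/2034.09 − 1 = -0.3238, i.e. -32.38%.

-32.38%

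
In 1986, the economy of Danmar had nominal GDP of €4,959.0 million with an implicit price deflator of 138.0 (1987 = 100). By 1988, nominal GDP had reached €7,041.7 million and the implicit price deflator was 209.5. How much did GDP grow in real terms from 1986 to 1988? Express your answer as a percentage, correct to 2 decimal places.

-6.46%

Real GDP 1986 = 4959.0 / 1.380 = 3593.48.
Real GDP 1988 = 7041.7 / 2.095 = 3361.19.
Real growth = 3361.19 / 3593.48 − 1 = -0.0646.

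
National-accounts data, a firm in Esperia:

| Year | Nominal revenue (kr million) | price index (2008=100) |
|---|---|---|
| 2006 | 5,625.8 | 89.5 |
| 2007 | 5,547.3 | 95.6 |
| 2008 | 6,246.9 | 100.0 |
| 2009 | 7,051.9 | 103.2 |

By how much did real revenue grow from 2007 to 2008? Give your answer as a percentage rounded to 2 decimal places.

Real revenue 2007 = 5547.3/0.956 = 5802.62.
Real revenue 2008 = 6246.9/1.000 = 6246.90.
Change = 6246.90/5802.62 − 1 = 0.0766.

7.66%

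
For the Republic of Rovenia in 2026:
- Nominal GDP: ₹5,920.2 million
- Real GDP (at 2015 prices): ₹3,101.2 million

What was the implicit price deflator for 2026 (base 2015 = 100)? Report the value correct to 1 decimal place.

190.9

implicit price deflator = (Nominal / Real) × 100 = 5920.2 / 3101.2 × 100 = 190.90.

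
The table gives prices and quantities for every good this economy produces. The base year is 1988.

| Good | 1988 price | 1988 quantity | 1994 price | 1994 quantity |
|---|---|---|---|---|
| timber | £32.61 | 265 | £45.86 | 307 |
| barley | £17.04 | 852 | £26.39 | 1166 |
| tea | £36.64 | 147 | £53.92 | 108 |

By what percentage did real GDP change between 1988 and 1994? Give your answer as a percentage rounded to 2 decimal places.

Real GDP 1988 = Nominal GDP 1988 = 32.61·265 + 17.04·852 + 36.64·147 = 28545.81.
Real GDP 1994 (at 1988 prices) = 32.61·307 + 17.04·1166 + 36.64·108 = 33837.03.
Real growth = 33837.03/28545.81 − 1 = 0.1854.

18.54%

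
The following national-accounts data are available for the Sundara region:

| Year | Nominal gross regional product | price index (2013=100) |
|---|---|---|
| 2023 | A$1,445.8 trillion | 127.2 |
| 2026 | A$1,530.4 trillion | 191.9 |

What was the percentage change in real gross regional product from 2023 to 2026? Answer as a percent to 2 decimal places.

Deflate each year: 2023 → 1445.8/1.272 = 1136.64; 2026 → 1530.4/1.919 = 797.50.
So real gross regional product changed by 797.50/1136.64 − 1 = -0.2984, i.e. -29.84%.

-29.84%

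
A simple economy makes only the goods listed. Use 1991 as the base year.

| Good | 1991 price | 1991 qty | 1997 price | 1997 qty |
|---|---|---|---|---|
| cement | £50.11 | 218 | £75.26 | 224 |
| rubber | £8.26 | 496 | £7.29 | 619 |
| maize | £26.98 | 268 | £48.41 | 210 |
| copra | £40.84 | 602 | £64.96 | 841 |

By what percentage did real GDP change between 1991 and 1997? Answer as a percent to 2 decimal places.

20.31%

Real GDP 1991 = Nominal GDP 1991 = 50.11·218 + 8.26·496 + 26.98·268 + 40.84·602 = 46837.26.
Real GDP 1997 (at 1991 prices) = 50.11·224 + 8.26·619 + 26.98·210 + 40.84·841 = 56349.82.
Real growth = 56349.82/46837.26 − 1 = 0.2031.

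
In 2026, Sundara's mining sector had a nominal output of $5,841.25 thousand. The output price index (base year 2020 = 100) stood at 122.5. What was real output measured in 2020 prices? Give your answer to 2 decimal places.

Real output = Nominal / (output price index/100) = 5841.25 / 1.225 = 4768.37.

$4,768.37 thousand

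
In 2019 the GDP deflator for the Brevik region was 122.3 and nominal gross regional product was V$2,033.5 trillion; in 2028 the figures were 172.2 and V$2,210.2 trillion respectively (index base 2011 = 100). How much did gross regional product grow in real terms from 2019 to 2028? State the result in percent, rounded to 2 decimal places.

Deflate each year: 2019 → 2033.5/1.223 = 1662.71; 2028 → 2210.2/1.722 = 1283.51.
So real gross regional product changed by 1283.51/1662.71 − 1 = -0.2281, i.e. -22.81%.

-22.81%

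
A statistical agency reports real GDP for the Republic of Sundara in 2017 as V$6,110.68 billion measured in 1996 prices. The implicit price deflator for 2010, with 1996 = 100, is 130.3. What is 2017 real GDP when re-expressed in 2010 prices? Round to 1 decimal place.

V$7,962.2 billion

Real GDP in 2010 prices = Real GDP in 1996 prices × (P_2010/P_1996) = 6110.68 × 1.303 = 7962.22.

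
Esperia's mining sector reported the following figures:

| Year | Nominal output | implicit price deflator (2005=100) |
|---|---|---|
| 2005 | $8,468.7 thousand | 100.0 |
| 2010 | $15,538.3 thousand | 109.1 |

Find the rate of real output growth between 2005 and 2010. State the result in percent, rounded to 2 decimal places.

68.18%

Real output 2005 = 8468.7 / 1.000 = 8468.70.
Real output 2010 = 15538.3 / 1.091 = 14242.25.
Real growth = 14242.25 / 8468.70 − 1 = 0.6818.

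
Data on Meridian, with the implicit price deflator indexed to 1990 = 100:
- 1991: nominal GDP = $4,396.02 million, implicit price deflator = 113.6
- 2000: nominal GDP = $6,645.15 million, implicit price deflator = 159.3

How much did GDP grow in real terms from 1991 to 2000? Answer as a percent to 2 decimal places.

7.80%

Deflate each year: 1991 → 4396.02/1.136 = 3869.74; 2000 → 6645.15/1.593 = 4171.47.
So real GDP changed by 4171.47/3869.74 − 1 = 0.0780, i.e. 7.80%.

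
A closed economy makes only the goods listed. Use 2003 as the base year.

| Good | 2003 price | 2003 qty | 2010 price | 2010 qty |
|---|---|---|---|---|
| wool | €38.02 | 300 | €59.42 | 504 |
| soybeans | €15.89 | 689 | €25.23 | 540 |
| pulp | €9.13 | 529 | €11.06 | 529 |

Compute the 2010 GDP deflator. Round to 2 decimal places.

151.73

Nominal GDP 2010 = 59.42·504 + 25.23·540 + 11.06·529 = 49422.62.
Real GDP 2010 (at 2003 prices) = 38.02·504 + 15.89·540 + 9.13·529 = 32572.45.
Deflator = Nominal/Real × 100 = 49422.62/32572.45 × 100 = 151.731.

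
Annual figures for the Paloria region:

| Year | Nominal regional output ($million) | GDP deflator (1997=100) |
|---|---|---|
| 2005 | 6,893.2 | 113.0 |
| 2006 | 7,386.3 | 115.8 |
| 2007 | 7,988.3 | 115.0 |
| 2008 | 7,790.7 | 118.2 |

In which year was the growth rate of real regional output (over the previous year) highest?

2007

2006: real = 7386.3/1.158 = 6378.50; growth vs 2005 (6100.18) = 4.56%.
2007: real = 7988.3/1.150 = 6946.35; growth vs 2006 (6378.50) = 8.90%.
2008: real = 7790.7/1.182 = 6591.12; growth vs 2007 (6946.35) = -5.11%.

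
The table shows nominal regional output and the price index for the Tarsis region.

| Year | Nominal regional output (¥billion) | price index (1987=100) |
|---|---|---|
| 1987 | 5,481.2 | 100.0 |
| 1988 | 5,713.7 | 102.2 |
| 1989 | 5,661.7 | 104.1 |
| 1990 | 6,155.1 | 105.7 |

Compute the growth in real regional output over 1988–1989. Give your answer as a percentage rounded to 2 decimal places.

Real regional output 1988 = 5713.7/1.022 = 5590.70.
Real regional output 1989 = 5661.7/1.041 = 5438.71.
Change = 5438.71/5590.70 − 1 = -0.0272.

-2.72%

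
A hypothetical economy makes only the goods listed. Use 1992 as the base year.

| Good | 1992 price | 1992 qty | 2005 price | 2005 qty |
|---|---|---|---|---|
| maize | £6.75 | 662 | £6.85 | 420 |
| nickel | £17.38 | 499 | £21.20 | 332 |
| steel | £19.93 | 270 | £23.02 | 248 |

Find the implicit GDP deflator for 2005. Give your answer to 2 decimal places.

Nominal GDP 2005 = 6.85·420 + 21.20·332 + 23.02·248 = 15624.36.
Real GDP 2005 (at 1992 prices) = 6.75·420 + 17.38·332 + 19.93·248 = 13547.80.
Deflator = Nominal/Real × 100 = 15624.36/13547.80 × 100 = 115.328.

115.33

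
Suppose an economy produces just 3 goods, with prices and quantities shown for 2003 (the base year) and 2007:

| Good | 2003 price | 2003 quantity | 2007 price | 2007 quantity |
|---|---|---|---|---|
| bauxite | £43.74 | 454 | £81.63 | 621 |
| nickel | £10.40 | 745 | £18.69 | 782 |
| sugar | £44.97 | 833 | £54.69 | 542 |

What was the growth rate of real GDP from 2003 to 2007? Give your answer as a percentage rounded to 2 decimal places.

-8.29%

Real GDP 2003 = Nominal GDP 2003 = 43.74·454 + 10.40·745 + 44.97·833 = 65065.97.
Real GDP 2007 (at 2003 prices) = 43.74·621 + 10.40·782 + 44.97·542 = 59669.08.
Real growth = 59669.08/65065.97 − 1 = -0.0829.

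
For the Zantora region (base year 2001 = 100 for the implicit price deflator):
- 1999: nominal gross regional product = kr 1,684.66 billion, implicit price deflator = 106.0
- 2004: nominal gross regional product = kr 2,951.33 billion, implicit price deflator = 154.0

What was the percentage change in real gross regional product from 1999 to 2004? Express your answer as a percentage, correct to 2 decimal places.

Deflate each year: 1999 → 1684.66/1.060 = 1589.30; 2004 → 2951.33/1.540 = 1916.45.
So real gross regional product changed by 1916.45/1589.30 − 1 = 0.2058, i.e. 20.58%.

20.58%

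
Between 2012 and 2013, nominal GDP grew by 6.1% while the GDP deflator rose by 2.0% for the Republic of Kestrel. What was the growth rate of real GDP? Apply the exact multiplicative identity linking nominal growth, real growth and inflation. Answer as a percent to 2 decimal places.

(1 + g_nom) = (1 + g_real)(1 + π), so g_real = 1.0610 / 1.0200 − 1 = 0.04020.

4.02%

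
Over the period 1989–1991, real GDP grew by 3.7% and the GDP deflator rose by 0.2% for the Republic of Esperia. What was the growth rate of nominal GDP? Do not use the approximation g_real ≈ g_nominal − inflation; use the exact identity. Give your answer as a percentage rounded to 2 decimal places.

(1 + g_nom) = (1 + g_real)(1 + π) = 1.0370 × 1.0020 = 1.03907.

3.91%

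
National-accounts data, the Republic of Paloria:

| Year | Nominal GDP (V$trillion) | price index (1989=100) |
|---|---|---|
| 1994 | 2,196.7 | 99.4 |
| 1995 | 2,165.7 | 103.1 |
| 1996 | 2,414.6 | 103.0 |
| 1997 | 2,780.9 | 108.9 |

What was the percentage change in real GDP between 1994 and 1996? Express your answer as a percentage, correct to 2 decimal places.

Real GDP 1994 = 2196.7/0.994 = 2209.96.
Real GDP 1996 = 2414.6/1.030 = 2344.27.
Change = 2344.27/2209.96 − 1 = 0.0608.

6.08%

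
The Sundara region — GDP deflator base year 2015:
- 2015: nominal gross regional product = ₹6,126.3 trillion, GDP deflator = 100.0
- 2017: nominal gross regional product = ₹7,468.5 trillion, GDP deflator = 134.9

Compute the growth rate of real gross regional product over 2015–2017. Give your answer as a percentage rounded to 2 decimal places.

Deflate each year: 2015 → 6126.3/1.000 = 6126.30; 2017 → 7468.5/1.349 = 5536.32.
So real gross regional product changed by 5536.32/6126.30 − 1 = -0.0963, i.e. -9.63%.

-9.63%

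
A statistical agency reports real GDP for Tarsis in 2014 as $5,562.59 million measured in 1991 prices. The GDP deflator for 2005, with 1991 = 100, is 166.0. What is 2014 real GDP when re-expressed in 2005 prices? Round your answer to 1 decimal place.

$9,233.9 million

Real GDP in 2005 prices = Real GDP in 1991 prices × (P_2005/P_1991) = 5562.59 × 1.660 = 9233.90.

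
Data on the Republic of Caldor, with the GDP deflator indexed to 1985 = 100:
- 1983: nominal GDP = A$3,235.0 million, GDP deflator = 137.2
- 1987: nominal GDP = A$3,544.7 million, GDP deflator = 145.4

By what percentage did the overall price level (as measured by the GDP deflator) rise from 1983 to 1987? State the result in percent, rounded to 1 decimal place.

Price-level change = 145.4 / 137.2 − 1 = 0.0598.

6.0%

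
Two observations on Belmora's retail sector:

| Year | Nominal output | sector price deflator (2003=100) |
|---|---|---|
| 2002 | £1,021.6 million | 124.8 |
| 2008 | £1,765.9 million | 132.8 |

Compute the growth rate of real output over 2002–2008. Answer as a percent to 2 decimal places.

Real output 2002 = 1021.6 / 1.248 = 818.59.
Real output 2008 = 1765.9 / 1.328 = 1329.74.
Real growth = 1329.74 / 818.59 − 1 = 0.6244.

62.44%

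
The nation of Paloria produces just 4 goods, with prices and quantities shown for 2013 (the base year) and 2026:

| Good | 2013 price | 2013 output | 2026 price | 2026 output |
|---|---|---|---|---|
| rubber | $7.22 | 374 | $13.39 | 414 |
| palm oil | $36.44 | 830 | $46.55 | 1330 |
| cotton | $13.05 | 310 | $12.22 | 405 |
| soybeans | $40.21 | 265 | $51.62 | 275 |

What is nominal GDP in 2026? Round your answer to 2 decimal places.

$86599.56

Nominal GDP 2026 = Σ (p_2026 × q_2026) = 13.39·414 + 46.55·1330 + 12.22·405 + 51.62·275 = 86599.56.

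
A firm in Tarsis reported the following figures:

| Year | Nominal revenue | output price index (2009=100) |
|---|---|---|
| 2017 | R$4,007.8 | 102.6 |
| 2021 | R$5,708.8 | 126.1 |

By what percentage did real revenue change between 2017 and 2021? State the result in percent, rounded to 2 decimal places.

Real revenue 2017 = 4007.8 / 1.026 = 3906.24.
Real revenue 2021 = 5708.8 / 1.261 = 4527.20.
Real growth = 4527.20 / 3906.24 − 1 = 0.1590.

15.90%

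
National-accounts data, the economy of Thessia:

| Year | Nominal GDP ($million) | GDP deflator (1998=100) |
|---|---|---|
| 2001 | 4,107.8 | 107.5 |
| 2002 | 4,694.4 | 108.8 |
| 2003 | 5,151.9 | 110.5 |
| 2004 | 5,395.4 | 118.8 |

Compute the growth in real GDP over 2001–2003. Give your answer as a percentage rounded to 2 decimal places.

22.01%

Real GDP 2001 = 4107.8/1.075 = 3821.21.
Real GDP 2003 = 5151.9/1.105 = 4662.35.
Change = 4662.35/3821.21 − 1 = 0.2201.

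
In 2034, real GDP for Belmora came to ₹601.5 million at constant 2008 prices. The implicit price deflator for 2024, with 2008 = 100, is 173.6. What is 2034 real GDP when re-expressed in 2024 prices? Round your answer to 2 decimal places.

Real GDP in 2024 prices = Real GDP in 2008 prices × (P_2024/P_2008) = 601.5 × 1.736 = 1044.20.

₹1,044.20 million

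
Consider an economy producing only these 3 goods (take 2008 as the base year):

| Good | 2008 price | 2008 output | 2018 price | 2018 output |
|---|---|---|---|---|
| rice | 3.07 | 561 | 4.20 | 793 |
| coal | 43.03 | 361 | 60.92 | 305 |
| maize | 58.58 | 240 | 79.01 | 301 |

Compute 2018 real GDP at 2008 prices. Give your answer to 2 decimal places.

33191.24

Real GDP 2018 = Σ (p_2008 × q_2018) = 3.07·793 + 43.03·305 + 58.58·301 = 33191.24.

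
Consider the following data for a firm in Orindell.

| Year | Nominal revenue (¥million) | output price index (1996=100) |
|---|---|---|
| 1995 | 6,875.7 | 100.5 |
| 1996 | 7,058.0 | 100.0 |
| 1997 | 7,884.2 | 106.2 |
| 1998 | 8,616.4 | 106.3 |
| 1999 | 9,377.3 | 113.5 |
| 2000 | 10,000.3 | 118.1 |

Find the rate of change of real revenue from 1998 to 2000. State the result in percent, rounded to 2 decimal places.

Real revenue 1998 = 8616.4/1.063 = 8105.74.
Real revenue 2000 = 10000.3/1.181 = 8467.65.
Change = 8467.65/8105.74 − 1 = 0.0446.

4.46%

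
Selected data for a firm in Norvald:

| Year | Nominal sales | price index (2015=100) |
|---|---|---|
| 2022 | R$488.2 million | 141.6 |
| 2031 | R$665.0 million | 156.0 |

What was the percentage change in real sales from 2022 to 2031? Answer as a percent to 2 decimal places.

23.64%

Real sales 2022 = 488.2 / 1.416 = 344.77.
Real sales 2031 = 665.0 / 1.560 = 426.28.
Real growth = 426.28 / 344.77 − 1 = 0.2364.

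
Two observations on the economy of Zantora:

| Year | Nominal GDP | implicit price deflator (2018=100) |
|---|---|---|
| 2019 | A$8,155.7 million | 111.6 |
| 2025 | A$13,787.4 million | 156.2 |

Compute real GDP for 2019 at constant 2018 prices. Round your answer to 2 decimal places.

Real GDP = Nominal / (implicit price deflator/100) = 8155.7 / 1.116 = 7307.97.

A$7,307.97 million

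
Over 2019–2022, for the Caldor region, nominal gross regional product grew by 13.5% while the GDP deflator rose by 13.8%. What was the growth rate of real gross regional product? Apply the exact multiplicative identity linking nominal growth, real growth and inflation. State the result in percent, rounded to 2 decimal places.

-0.26%

(1 + g_nom) = (1 + g_real)(1 + π), so g_real = 1.1350 / 1.1380 − 1 = -0.00264.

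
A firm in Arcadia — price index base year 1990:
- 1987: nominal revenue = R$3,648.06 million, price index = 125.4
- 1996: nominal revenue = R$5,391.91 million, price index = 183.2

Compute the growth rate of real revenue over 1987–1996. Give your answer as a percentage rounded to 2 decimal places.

Deflate each year: 1987 → 3648.06/1.254 = 2909.14; 1996 → 5391.91/1.832 = 2943.18.
So real revenue changed by 2943.18/2909.14 − 1 = 0.0117, i.e. 1.17%.

1.17%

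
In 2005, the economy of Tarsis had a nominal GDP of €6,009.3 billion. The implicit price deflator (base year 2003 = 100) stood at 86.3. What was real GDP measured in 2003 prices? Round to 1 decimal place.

€6,963.3 billion

Real GDP = Nominal / (implicit price deflator/100) = 6009.3 / 0.863 = 6963.27.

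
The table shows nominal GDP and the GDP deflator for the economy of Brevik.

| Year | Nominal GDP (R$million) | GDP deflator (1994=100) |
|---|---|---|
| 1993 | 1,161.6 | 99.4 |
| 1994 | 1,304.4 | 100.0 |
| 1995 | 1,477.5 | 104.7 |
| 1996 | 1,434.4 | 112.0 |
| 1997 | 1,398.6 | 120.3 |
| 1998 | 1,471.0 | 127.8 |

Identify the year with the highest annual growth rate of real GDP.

1994: real = 1304.4/1.000 = 1304.40; growth vs 1993 (1168.61) = 11.62%.
1995: real = 1477.5/1.047 = 1411.17; growth vs 1994 (1304.40) = 8.19%.
1996: real = 1434.4/1.120 = 1280.71; growth vs 1995 (1411.17) = -9.24%.
1997: real = 1398.6/1.203 = 1162.59; growth vs 1996 (1280.71) = -9.22%.
1998: real = 1471.0/1.278 = 1151.02; growth vs 1997 (1162.59) = -1.00%.

1994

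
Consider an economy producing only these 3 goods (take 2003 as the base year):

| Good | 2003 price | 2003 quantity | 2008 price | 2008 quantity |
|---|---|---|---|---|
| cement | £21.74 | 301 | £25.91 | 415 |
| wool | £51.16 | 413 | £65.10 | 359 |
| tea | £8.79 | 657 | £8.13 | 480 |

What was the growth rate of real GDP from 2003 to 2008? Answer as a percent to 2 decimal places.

Real GDP 2003 = Nominal GDP 2003 = 21.74·301 + 51.16·413 + 8.79·657 = 33447.85.
Real GDP 2008 (at 2003 prices) = 21.74·415 + 51.16·359 + 8.79·480 = 31607.74.
Real growth = 31607.74/33447.85 − 1 = -0.0550.

-5.50%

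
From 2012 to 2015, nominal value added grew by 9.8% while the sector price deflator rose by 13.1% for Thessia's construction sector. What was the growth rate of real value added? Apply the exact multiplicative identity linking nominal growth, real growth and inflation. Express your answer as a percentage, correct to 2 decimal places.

(1 + g_nom) = (1 + g_real)(1 + π), so g_real = 1.0980 / 1.1310 − 1 = -0.02918.

-2.92%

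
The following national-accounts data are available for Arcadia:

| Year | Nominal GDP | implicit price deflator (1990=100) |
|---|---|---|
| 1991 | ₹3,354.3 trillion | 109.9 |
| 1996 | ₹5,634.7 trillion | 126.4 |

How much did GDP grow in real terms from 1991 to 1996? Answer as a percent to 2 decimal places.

Deflate each year: 1991 → 3354.3/1.099 = 3052.14; 1996 → 5634.7/1.264 = 4457.83.
So real GDP changed by 4457.83/3052.14 − 1 = 0.4606, i.e. 46.06%.

46.06%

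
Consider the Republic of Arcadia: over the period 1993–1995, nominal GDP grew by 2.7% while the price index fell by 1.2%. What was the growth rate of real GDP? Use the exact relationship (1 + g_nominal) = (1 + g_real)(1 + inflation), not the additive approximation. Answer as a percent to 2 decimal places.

(1 + g_nom) = (1 + g_real)(1 + π), so g_real = 1.0270 / 0.9880 − 1 = 0.03947.

3.95%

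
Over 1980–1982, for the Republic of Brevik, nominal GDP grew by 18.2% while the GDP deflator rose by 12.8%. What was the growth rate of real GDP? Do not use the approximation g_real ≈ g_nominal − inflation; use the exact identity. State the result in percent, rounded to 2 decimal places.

(1 + g_nom) = (1 + g_real)(1 + π), so g_real = 1.1820 / 1.1280 − 1 = 0.04787.

4.79%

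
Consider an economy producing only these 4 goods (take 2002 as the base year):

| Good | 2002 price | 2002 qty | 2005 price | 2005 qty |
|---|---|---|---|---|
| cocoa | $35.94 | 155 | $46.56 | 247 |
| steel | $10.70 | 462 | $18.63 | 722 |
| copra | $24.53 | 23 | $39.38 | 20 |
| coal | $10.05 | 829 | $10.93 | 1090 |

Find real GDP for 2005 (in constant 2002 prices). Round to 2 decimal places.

Real GDP 2005 = Σ (p_2002 × q_2005) = 35.94·247 + 10.70·722 + 24.53·20 + 10.05·1090 = 28047.68.

$28047.68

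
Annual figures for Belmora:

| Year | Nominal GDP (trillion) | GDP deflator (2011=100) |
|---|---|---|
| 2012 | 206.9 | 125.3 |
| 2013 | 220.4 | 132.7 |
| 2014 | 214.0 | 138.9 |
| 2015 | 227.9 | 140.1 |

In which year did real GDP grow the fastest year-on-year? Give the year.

2015

2013: real = 220.4/1.327 = 166.09; growth vs 2012 (165.12) = 0.59%.
2014: real = 214.0/1.389 = 154.07; growth vs 2013 (166.09) = -7.24%.
2015: real = 227.9/1.401 = 162.67; growth vs 2014 (154.07) = 5.58%.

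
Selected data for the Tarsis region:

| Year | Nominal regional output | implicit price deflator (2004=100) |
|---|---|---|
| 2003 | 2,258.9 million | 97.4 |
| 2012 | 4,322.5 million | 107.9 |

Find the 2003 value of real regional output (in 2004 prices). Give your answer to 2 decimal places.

Real regional output = Nominal / (implicit price deflator/100) = 2258.9 / 0.974 = 2319.20.

2,319.20 million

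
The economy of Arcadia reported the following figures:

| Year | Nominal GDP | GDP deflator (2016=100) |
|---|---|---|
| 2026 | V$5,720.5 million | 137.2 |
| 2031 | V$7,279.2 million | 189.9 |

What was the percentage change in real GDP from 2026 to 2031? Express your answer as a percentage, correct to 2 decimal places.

Deflate each year: 2026 → 5720.5/1.372 = 4169.46; 2031 → 7279.2/1.899 = 3833.18.
So real GDP changed by 3833.18/4169.46 − 1 = -0.0807, i.e. -8.07%.

-8.07%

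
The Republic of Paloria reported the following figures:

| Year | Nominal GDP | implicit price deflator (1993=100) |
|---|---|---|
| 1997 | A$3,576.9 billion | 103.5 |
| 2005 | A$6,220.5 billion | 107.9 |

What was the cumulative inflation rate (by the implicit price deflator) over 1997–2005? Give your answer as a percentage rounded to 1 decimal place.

4.3%

Price-level change = 107.9 / 103.5 − 1 = 0.0425.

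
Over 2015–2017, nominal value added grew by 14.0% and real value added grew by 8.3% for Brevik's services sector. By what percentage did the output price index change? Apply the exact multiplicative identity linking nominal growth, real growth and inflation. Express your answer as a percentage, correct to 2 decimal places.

(1 + g_nom) = (1 + g_real)(1 + π), so π = 1.1400 / 1.0830 − 1 = 0.05263.

5.26%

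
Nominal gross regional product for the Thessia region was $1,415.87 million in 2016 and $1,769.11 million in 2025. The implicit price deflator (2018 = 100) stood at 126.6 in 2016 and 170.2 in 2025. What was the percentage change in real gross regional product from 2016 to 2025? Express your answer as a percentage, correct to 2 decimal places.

Real gross regional product 2016 = 1415.87 / 1.266 = 1118.38.
Real gross regional product 2025 = 1769.11 / 1.702 = 1039.43.
Real growth = 1039.43 / 1118.38 − 1 = -0.0706.

-7.06%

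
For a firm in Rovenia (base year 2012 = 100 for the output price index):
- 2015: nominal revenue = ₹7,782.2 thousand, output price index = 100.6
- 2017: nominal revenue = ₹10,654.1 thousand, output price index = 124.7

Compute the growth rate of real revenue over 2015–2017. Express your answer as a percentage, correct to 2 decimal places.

Real revenue 2015 = 7782.2 / 1.006 = 7735.79.
Real revenue 2017 = 10654.1 / 1.247 = 8543.79.
Real growth = 8543.79 / 7735.79 − 1 = 0.1044.

10.44%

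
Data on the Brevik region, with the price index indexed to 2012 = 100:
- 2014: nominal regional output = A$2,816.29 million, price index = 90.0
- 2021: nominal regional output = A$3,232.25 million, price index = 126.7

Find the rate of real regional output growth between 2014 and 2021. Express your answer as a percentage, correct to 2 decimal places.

Deflate each year: 2014 → 2816.29/0.900 = 3129.21; 2021 → 3232.25/1.267 = 2551.10.
So real regional output changed by 2551.10/3129.21 − 1 = -0.1847, i.e. -18.47%.

-18.47%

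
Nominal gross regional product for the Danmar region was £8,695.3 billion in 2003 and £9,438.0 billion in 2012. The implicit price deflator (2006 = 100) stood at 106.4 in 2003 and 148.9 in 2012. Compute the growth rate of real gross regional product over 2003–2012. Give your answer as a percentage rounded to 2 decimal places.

Real gross regional product 2003 = 8695.3 / 1.064 = 8172.27.
Real gross regional product 2012 = 9438.0 / 1.489 = 6338.48.
Real growth = 6338.48 / 8172.27 − 1 = -0.2244.

-22.44%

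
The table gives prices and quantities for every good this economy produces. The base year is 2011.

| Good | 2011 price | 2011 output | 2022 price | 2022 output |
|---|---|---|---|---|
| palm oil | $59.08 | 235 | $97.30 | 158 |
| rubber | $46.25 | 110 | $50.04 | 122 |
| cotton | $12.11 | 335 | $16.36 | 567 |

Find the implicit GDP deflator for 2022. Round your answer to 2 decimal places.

Nominal GDP 2022 = 97.30·158 + 50.04·122 + 16.36·567 = 30754.40.
Real GDP 2022 (at 2011 prices) = 59.08·158 + 46.25·122 + 12.11·567 = 21843.51.
Deflator = Nominal/Real × 100 = 30754.40/21843.51 × 100 = 140.794.

140.79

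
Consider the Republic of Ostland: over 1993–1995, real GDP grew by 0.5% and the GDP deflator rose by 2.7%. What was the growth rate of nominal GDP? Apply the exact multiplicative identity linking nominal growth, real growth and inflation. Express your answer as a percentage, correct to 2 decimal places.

3.21%

(1 + g_nom) = (1 + g_real)(1 + π) = 1.0050 × 1.0270 = 1.03214.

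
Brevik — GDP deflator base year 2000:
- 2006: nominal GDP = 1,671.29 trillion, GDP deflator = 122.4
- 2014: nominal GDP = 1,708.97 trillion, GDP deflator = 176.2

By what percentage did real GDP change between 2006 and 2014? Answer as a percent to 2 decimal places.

-28.97%

Deflate each year: 2006 → 1671.29/1.224 = 1365.43; 2014 → 1708.97/1.762 = 969.90.
So real GDP changed by 969.90/1365.43 − 1 = -0.2897, i.e. -28.97%.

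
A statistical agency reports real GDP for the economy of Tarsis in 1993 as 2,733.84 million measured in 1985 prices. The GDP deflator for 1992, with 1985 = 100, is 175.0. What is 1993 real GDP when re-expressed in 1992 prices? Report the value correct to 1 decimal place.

4,784.2 million

Real GDP in 1992 prices = Real GDP in 1985 prices × (P_1992/P_1985) = 2733.84 × 1.750 = 4784.22.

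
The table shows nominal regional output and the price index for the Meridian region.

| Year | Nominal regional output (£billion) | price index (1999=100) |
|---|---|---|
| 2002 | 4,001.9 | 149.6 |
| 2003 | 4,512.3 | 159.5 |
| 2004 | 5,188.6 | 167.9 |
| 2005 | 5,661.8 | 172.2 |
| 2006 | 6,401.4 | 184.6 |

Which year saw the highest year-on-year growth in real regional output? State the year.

2003: real = 4512.3/1.595 = 2829.03; growth vs 2002 (2675.07) = 5.76%.
2004: real = 5188.6/1.679 = 3090.29; growth vs 2003 (2829.03) = 9.23%.
2005: real = 5661.8/1.722 = 3287.92; growth vs 2004 (3090.29) = 6.40%.
2006: real = 6401.4/1.846 = 3467.71; growth vs 2005 (3287.92) = 5.47%.

2004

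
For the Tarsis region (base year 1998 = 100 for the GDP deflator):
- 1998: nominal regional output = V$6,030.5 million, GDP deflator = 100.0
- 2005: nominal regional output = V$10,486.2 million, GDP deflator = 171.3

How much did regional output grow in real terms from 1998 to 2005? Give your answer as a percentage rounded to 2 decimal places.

Deflate each year: 1998 → 6030.5/1.000 = 6030.50; 2005 → 10486.2/1.713 = 6121.54.
So real regional output changed by 6121.54/6030.50 − 1 = 0.0151, i.e. 1.51%.

1.51%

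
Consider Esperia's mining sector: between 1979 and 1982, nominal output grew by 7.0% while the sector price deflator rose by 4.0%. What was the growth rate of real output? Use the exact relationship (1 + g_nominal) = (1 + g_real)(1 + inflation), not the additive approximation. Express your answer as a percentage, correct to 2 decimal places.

(1 + g_nom) = (1 + g_real)(1 + π), so g_real = 1.0700 / 1.0400 − 1 = 0.02885.

2.88%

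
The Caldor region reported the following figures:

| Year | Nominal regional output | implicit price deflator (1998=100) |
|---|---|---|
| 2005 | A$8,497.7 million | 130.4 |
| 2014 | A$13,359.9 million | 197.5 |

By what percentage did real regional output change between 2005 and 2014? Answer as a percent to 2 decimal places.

3.80%

Deflate each year: 2005 → 8497.7/1.304 = 6516.64; 2014 → 13359.9/1.975 = 6764.51.
So real regional output changed by 6764.51/6516.64 − 1 = 0.0380, i.e. 3.80%.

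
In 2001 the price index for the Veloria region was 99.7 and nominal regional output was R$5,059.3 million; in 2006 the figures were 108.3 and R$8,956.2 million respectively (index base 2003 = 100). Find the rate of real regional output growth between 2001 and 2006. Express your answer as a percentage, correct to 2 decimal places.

62.97%

Deflate each year: 2001 → 5059.3/0.997 = 5074.52; 2006 → 8956.2/1.083 = 8269.81.
So real regional output changed by 8269.81/5074.52 − 1 = 0.6297, i.e. 62.97%.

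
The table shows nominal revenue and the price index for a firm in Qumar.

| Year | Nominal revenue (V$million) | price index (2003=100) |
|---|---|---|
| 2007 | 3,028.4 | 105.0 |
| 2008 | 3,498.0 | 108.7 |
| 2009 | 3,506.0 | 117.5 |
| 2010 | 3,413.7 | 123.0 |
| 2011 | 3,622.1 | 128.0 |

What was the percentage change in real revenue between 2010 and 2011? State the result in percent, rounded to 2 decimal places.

Real revenue 2010 = 3413.7/1.230 = 2775.37.
Real revenue 2011 = 3622.1/1.280 = 2829.77.
Change = 2829.77/2775.37 − 1 = 0.0196.

1.96%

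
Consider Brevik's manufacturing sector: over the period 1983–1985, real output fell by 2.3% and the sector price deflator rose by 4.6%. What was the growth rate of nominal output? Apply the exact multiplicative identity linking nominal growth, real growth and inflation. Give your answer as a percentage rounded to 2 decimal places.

(1 + g_nom) = (1 + g_real)(1 + π) = 0.9770 × 1.0460 = 1.02194.

2.19%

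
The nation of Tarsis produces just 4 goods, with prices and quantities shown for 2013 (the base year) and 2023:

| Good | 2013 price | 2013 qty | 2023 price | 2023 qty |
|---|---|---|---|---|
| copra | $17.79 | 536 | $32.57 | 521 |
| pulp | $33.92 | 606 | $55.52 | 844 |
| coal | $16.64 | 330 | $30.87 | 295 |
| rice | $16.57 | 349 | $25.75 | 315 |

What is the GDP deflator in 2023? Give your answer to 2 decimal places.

168.76

Nominal GDP 2023 = 32.57·521 + 55.52·844 + 30.87·295 + 25.75·315 = 81045.75.
Real GDP 2023 (at 2013 prices) = 17.79·521 + 33.92·844 + 16.64·295 + 16.57·315 = 48025.42.
Deflator = Nominal/Real × 100 = 81045.75/48025.42 × 100 = 168.756.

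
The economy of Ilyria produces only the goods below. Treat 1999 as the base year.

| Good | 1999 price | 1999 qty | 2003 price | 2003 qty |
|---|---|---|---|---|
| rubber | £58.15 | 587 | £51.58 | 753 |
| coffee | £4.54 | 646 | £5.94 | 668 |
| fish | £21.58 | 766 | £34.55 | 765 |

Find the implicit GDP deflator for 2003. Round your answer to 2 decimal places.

Nominal GDP 2003 = 51.58·753 + 5.94·668 + 34.55·765 = 69238.41.
Real GDP 2003 (at 1999 prices) = 58.15·753 + 4.54·668 + 21.58·765 = 63328.37.
Deflator = Nominal/Real × 100 = 69238.41/63328.37 × 100 = 109.332.

109.33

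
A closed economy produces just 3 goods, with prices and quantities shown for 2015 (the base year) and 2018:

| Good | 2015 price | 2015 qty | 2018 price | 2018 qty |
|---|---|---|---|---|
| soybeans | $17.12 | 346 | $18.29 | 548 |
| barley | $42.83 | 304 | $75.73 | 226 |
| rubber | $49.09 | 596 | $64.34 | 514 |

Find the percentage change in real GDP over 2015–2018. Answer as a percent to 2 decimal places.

-8.11%

Real GDP 2015 = Nominal GDP 2015 = 17.12·346 + 42.83·304 + 49.09·596 = 48201.48.
Real GDP 2018 (at 2015 prices) = 17.12·548 + 42.83·226 + 49.09·514 = 44293.60.
Real growth = 44293.60/48201.48 − 1 = -0.0811.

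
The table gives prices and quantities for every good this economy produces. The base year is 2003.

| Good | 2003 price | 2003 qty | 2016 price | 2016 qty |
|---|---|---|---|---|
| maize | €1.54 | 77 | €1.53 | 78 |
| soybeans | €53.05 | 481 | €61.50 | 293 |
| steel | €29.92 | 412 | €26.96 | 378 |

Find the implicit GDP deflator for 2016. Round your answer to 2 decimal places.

Nominal GDP 2016 = 1.53·78 + 61.50·293 + 26.96·378 = 28329.72.
Real GDP 2016 (at 2003 prices) = 1.54·78 + 53.05·293 + 29.92·378 = 26973.53.
Deflator = Nominal/Real × 100 = 28329.72/26973.53 × 100 = 105.028.

105.03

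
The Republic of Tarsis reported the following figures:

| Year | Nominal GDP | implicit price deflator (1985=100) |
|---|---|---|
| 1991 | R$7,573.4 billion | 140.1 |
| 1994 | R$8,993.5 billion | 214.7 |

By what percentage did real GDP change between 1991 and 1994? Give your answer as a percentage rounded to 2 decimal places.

-22.51%

Real GDP 1991 = 7573.4 / 1.401 = 5405.71.
Real GDP 1994 = 8993.5 / 2.147 = 4188.87.
Real growth = 4188.87 / 5405.71 − 1 = -0.2251.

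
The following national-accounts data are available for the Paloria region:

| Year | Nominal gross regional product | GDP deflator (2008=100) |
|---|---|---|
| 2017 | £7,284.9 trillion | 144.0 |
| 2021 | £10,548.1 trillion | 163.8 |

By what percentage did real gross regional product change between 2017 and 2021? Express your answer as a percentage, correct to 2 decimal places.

Deflate each year: 2017 → 7284.9/1.440 = 5058.96; 2021 → 10548.1/1.638 = 6439.62.
So real gross regional product changed by 6439.62/5058.96 − 1 = 0.2729, i.e. 27.29%.

27.29%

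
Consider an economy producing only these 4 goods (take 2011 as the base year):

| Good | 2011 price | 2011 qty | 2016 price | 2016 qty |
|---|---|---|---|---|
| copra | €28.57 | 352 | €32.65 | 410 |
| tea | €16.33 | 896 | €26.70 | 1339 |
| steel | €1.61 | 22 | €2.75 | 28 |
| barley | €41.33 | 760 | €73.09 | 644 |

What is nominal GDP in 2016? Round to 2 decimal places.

€96284.76

Nominal GDP 2016 = Σ (p_2016 × q_2016) = 32.65·410 + 26.70·1339 + 2.75·28 + 73.09·644 = 96284.76.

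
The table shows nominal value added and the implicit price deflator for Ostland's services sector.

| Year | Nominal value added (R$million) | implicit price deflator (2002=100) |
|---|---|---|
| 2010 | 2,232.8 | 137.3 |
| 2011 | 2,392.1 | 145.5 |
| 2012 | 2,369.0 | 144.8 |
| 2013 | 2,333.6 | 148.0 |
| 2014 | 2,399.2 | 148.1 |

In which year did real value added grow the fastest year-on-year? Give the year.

2011: real = 2392.1/1.455 = 1644.05; growth vs 2010 (1626.22) = 1.10%.
2012: real = 2369.0/1.448 = 1636.05; growth vs 2011 (1644.05) = -0.49%.
2013: real = 2333.6/1.480 = 1576.76; growth vs 2012 (1636.05) = -3.62%.
2014: real = 2399.2/1.481 = 1619.99; growth vs 2013 (1576.76) = 2.74%.

2014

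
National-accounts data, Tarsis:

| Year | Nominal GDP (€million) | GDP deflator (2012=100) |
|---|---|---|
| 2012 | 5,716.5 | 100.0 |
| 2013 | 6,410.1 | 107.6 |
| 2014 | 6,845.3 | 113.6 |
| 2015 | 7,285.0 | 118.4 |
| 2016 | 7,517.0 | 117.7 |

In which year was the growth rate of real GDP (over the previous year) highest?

2013: real = 6410.1/1.076 = 5957.34; growth vs 2012 (5716.50) = 4.21%.
2014: real = 6845.3/1.136 = 6025.79; growth vs 2013 (5957.34) = 1.15%.
2015: real = 7285.0/1.184 = 6152.87; growth vs 2014 (6025.79) = 2.11%.
2016: real = 7517.0/1.177 = 6386.58; growth vs 2015 (6152.87) = 3.80%.

2013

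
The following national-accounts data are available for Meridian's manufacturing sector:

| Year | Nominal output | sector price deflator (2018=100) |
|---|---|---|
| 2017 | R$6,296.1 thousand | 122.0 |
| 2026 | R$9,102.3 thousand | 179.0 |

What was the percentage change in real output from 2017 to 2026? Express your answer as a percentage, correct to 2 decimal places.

Real output 2017 = 6296.1 / 1.220 = 5160.74.
Real output 2026 = 9102.3 / 1.790 = 5085.08.
Real growth = 5085.08 / 5160.74 − 1 = -0.0147.

-1.47%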